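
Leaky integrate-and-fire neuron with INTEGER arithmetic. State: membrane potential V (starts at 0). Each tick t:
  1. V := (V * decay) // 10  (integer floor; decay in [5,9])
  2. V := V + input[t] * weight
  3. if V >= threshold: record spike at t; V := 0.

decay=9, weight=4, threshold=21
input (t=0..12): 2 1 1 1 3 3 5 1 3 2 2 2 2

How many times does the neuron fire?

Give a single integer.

t=0: input=2 -> V=8
t=1: input=1 -> V=11
t=2: input=1 -> V=13
t=3: input=1 -> V=15
t=4: input=3 -> V=0 FIRE
t=5: input=3 -> V=12
t=6: input=5 -> V=0 FIRE
t=7: input=1 -> V=4
t=8: input=3 -> V=15
t=9: input=2 -> V=0 FIRE
t=10: input=2 -> V=8
t=11: input=2 -> V=15
t=12: input=2 -> V=0 FIRE

Answer: 4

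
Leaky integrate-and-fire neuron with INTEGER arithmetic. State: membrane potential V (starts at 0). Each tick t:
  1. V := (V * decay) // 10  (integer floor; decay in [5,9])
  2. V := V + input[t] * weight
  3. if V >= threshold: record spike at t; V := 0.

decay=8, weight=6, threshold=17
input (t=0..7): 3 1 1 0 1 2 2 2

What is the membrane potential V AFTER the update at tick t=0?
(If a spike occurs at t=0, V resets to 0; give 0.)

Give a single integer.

Answer: 0

Derivation:
t=0: input=3 -> V=0 FIRE
t=1: input=1 -> V=6
t=2: input=1 -> V=10
t=3: input=0 -> V=8
t=4: input=1 -> V=12
t=5: input=2 -> V=0 FIRE
t=6: input=2 -> V=12
t=7: input=2 -> V=0 FIRE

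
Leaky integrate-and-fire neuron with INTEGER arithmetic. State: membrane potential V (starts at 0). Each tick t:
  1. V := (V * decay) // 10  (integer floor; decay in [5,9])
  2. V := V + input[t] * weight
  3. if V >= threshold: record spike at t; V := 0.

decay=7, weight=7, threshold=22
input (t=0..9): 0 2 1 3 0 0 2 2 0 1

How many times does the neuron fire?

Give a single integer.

t=0: input=0 -> V=0
t=1: input=2 -> V=14
t=2: input=1 -> V=16
t=3: input=3 -> V=0 FIRE
t=4: input=0 -> V=0
t=5: input=0 -> V=0
t=6: input=2 -> V=14
t=7: input=2 -> V=0 FIRE
t=8: input=0 -> V=0
t=9: input=1 -> V=7

Answer: 2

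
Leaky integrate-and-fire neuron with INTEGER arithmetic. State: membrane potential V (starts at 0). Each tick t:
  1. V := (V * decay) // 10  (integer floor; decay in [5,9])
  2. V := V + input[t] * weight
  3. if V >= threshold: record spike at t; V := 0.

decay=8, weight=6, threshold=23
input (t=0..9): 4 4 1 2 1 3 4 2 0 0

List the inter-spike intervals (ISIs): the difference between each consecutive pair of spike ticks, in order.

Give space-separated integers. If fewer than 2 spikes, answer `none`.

Answer: 1 4 1

Derivation:
t=0: input=4 -> V=0 FIRE
t=1: input=4 -> V=0 FIRE
t=2: input=1 -> V=6
t=3: input=2 -> V=16
t=4: input=1 -> V=18
t=5: input=3 -> V=0 FIRE
t=6: input=4 -> V=0 FIRE
t=7: input=2 -> V=12
t=8: input=0 -> V=9
t=9: input=0 -> V=7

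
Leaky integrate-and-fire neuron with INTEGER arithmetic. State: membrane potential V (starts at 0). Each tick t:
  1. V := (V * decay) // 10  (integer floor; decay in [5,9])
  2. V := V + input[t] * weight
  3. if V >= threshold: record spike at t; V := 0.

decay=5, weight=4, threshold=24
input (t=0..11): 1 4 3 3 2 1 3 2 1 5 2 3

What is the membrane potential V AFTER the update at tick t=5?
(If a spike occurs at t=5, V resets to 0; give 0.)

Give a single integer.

t=0: input=1 -> V=4
t=1: input=4 -> V=18
t=2: input=3 -> V=21
t=3: input=3 -> V=22
t=4: input=2 -> V=19
t=5: input=1 -> V=13
t=6: input=3 -> V=18
t=7: input=2 -> V=17
t=8: input=1 -> V=12
t=9: input=5 -> V=0 FIRE
t=10: input=2 -> V=8
t=11: input=3 -> V=16

Answer: 13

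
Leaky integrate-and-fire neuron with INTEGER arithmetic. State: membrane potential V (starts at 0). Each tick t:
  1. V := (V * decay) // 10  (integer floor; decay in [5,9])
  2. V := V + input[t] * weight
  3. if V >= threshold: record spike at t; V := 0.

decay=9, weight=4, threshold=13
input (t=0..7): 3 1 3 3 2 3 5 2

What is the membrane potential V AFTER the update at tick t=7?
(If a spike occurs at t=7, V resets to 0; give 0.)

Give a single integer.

Answer: 8

Derivation:
t=0: input=3 -> V=12
t=1: input=1 -> V=0 FIRE
t=2: input=3 -> V=12
t=3: input=3 -> V=0 FIRE
t=4: input=2 -> V=8
t=5: input=3 -> V=0 FIRE
t=6: input=5 -> V=0 FIRE
t=7: input=2 -> V=8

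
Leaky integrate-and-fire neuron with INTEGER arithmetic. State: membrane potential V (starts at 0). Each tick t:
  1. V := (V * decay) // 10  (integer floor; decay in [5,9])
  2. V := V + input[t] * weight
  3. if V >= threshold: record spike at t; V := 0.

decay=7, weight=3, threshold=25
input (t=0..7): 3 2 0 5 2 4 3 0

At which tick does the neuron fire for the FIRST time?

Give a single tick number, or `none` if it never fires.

t=0: input=3 -> V=9
t=1: input=2 -> V=12
t=2: input=0 -> V=8
t=3: input=5 -> V=20
t=4: input=2 -> V=20
t=5: input=4 -> V=0 FIRE
t=6: input=3 -> V=9
t=7: input=0 -> V=6

Answer: 5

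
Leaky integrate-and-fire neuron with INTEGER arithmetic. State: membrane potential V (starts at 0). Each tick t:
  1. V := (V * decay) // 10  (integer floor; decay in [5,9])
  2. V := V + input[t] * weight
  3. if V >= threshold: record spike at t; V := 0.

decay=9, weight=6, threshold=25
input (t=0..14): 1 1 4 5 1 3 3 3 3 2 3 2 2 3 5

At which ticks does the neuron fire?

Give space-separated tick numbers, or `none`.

Answer: 2 3 6 8 10 13 14

Derivation:
t=0: input=1 -> V=6
t=1: input=1 -> V=11
t=2: input=4 -> V=0 FIRE
t=3: input=5 -> V=0 FIRE
t=4: input=1 -> V=6
t=5: input=3 -> V=23
t=6: input=3 -> V=0 FIRE
t=7: input=3 -> V=18
t=8: input=3 -> V=0 FIRE
t=9: input=2 -> V=12
t=10: input=3 -> V=0 FIRE
t=11: input=2 -> V=12
t=12: input=2 -> V=22
t=13: input=3 -> V=0 FIRE
t=14: input=5 -> V=0 FIRE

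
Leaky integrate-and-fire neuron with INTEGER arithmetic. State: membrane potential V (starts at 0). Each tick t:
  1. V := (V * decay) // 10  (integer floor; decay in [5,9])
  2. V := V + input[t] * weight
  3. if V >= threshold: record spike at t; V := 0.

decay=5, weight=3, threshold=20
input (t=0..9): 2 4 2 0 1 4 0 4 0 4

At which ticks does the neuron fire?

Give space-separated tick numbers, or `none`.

Answer: none

Derivation:
t=0: input=2 -> V=6
t=1: input=4 -> V=15
t=2: input=2 -> V=13
t=3: input=0 -> V=6
t=4: input=1 -> V=6
t=5: input=4 -> V=15
t=6: input=0 -> V=7
t=7: input=4 -> V=15
t=8: input=0 -> V=7
t=9: input=4 -> V=15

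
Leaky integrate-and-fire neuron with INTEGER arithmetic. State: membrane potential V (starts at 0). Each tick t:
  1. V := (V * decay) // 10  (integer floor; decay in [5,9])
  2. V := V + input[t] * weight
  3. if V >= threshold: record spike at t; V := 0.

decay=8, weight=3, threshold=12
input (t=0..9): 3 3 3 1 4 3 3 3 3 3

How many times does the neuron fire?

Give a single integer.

t=0: input=3 -> V=9
t=1: input=3 -> V=0 FIRE
t=2: input=3 -> V=9
t=3: input=1 -> V=10
t=4: input=4 -> V=0 FIRE
t=5: input=3 -> V=9
t=6: input=3 -> V=0 FIRE
t=7: input=3 -> V=9
t=8: input=3 -> V=0 FIRE
t=9: input=3 -> V=9

Answer: 4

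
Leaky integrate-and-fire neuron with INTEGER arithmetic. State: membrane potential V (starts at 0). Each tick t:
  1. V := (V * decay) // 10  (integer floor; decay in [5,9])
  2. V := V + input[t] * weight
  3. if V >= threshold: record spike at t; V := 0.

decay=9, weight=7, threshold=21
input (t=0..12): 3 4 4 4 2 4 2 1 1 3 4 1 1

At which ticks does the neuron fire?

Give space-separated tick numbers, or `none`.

Answer: 0 1 2 3 5 8 9 10

Derivation:
t=0: input=3 -> V=0 FIRE
t=1: input=4 -> V=0 FIRE
t=2: input=4 -> V=0 FIRE
t=3: input=4 -> V=0 FIRE
t=4: input=2 -> V=14
t=5: input=4 -> V=0 FIRE
t=6: input=2 -> V=14
t=7: input=1 -> V=19
t=8: input=1 -> V=0 FIRE
t=9: input=3 -> V=0 FIRE
t=10: input=4 -> V=0 FIRE
t=11: input=1 -> V=7
t=12: input=1 -> V=13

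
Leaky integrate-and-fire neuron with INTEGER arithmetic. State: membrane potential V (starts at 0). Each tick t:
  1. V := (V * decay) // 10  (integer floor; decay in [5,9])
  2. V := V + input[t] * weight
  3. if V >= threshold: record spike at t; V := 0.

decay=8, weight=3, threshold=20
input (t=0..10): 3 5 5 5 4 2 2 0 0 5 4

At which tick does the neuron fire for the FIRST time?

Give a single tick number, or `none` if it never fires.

t=0: input=3 -> V=9
t=1: input=5 -> V=0 FIRE
t=2: input=5 -> V=15
t=3: input=5 -> V=0 FIRE
t=4: input=4 -> V=12
t=5: input=2 -> V=15
t=6: input=2 -> V=18
t=7: input=0 -> V=14
t=8: input=0 -> V=11
t=9: input=5 -> V=0 FIRE
t=10: input=4 -> V=12

Answer: 1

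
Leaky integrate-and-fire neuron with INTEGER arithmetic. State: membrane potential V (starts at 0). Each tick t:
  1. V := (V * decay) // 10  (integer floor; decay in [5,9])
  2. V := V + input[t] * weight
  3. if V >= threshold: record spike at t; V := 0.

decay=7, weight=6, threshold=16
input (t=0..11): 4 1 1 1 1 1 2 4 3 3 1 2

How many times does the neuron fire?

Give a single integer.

Answer: 6

Derivation:
t=0: input=4 -> V=0 FIRE
t=1: input=1 -> V=6
t=2: input=1 -> V=10
t=3: input=1 -> V=13
t=4: input=1 -> V=15
t=5: input=1 -> V=0 FIRE
t=6: input=2 -> V=12
t=7: input=4 -> V=0 FIRE
t=8: input=3 -> V=0 FIRE
t=9: input=3 -> V=0 FIRE
t=10: input=1 -> V=6
t=11: input=2 -> V=0 FIRE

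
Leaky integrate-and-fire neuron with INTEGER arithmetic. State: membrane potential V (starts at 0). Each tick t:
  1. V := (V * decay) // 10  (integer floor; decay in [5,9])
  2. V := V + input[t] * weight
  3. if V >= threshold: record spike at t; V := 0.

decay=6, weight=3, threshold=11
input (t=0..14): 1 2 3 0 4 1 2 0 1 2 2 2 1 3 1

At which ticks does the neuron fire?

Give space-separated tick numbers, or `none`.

Answer: 2 4 10 13

Derivation:
t=0: input=1 -> V=3
t=1: input=2 -> V=7
t=2: input=3 -> V=0 FIRE
t=3: input=0 -> V=0
t=4: input=4 -> V=0 FIRE
t=5: input=1 -> V=3
t=6: input=2 -> V=7
t=7: input=0 -> V=4
t=8: input=1 -> V=5
t=9: input=2 -> V=9
t=10: input=2 -> V=0 FIRE
t=11: input=2 -> V=6
t=12: input=1 -> V=6
t=13: input=3 -> V=0 FIRE
t=14: input=1 -> V=3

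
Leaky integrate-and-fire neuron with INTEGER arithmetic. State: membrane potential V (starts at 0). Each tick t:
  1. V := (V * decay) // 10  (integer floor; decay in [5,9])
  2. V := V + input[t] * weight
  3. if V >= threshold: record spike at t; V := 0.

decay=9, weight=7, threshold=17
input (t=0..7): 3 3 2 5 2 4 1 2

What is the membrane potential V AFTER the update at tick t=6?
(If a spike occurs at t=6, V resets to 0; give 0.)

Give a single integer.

Answer: 7

Derivation:
t=0: input=3 -> V=0 FIRE
t=1: input=3 -> V=0 FIRE
t=2: input=2 -> V=14
t=3: input=5 -> V=0 FIRE
t=4: input=2 -> V=14
t=5: input=4 -> V=0 FIRE
t=6: input=1 -> V=7
t=7: input=2 -> V=0 FIRE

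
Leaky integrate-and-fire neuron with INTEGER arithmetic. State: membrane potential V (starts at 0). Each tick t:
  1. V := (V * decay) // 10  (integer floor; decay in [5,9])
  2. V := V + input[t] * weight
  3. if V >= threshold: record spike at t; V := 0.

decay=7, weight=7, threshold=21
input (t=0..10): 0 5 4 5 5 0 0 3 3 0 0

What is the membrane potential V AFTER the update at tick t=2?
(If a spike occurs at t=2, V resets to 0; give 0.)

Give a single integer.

Answer: 0

Derivation:
t=0: input=0 -> V=0
t=1: input=5 -> V=0 FIRE
t=2: input=4 -> V=0 FIRE
t=3: input=5 -> V=0 FIRE
t=4: input=5 -> V=0 FIRE
t=5: input=0 -> V=0
t=6: input=0 -> V=0
t=7: input=3 -> V=0 FIRE
t=8: input=3 -> V=0 FIRE
t=9: input=0 -> V=0
t=10: input=0 -> V=0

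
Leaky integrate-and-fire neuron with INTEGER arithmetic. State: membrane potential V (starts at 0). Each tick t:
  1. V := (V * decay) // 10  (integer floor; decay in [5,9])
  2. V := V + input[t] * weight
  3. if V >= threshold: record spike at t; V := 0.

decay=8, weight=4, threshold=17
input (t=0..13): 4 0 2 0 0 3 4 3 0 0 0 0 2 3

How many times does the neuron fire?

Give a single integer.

Answer: 3

Derivation:
t=0: input=4 -> V=16
t=1: input=0 -> V=12
t=2: input=2 -> V=0 FIRE
t=3: input=0 -> V=0
t=4: input=0 -> V=0
t=5: input=3 -> V=12
t=6: input=4 -> V=0 FIRE
t=7: input=3 -> V=12
t=8: input=0 -> V=9
t=9: input=0 -> V=7
t=10: input=0 -> V=5
t=11: input=0 -> V=4
t=12: input=2 -> V=11
t=13: input=3 -> V=0 FIRE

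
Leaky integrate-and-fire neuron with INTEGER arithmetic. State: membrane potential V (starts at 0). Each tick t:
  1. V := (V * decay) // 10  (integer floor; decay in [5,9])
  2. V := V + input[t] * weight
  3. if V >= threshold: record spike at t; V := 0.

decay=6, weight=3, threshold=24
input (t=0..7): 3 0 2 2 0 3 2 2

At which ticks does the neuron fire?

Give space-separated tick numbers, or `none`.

t=0: input=3 -> V=9
t=1: input=0 -> V=5
t=2: input=2 -> V=9
t=3: input=2 -> V=11
t=4: input=0 -> V=6
t=5: input=3 -> V=12
t=6: input=2 -> V=13
t=7: input=2 -> V=13

Answer: none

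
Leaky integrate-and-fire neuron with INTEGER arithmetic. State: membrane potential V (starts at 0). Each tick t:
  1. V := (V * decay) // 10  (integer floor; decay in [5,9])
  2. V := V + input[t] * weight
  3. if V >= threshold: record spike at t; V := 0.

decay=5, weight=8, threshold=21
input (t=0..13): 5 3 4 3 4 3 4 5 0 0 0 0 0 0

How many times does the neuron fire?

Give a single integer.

t=0: input=5 -> V=0 FIRE
t=1: input=3 -> V=0 FIRE
t=2: input=4 -> V=0 FIRE
t=3: input=3 -> V=0 FIRE
t=4: input=4 -> V=0 FIRE
t=5: input=3 -> V=0 FIRE
t=6: input=4 -> V=0 FIRE
t=7: input=5 -> V=0 FIRE
t=8: input=0 -> V=0
t=9: input=0 -> V=0
t=10: input=0 -> V=0
t=11: input=0 -> V=0
t=12: input=0 -> V=0
t=13: input=0 -> V=0

Answer: 8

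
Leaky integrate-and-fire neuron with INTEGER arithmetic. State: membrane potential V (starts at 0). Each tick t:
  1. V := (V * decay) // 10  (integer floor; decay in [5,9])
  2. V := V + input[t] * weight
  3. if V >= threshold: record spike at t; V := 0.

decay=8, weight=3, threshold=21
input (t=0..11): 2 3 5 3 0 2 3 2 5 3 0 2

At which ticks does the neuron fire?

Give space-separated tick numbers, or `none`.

t=0: input=2 -> V=6
t=1: input=3 -> V=13
t=2: input=5 -> V=0 FIRE
t=3: input=3 -> V=9
t=4: input=0 -> V=7
t=5: input=2 -> V=11
t=6: input=3 -> V=17
t=7: input=2 -> V=19
t=8: input=5 -> V=0 FIRE
t=9: input=3 -> V=9
t=10: input=0 -> V=7
t=11: input=2 -> V=11

Answer: 2 8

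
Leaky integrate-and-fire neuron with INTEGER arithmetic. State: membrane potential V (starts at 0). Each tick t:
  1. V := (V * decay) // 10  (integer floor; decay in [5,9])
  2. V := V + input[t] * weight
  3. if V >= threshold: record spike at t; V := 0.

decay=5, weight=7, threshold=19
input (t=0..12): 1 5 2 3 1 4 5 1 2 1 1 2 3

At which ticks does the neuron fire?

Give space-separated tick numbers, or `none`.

t=0: input=1 -> V=7
t=1: input=5 -> V=0 FIRE
t=2: input=2 -> V=14
t=3: input=3 -> V=0 FIRE
t=4: input=1 -> V=7
t=5: input=4 -> V=0 FIRE
t=6: input=5 -> V=0 FIRE
t=7: input=1 -> V=7
t=8: input=2 -> V=17
t=9: input=1 -> V=15
t=10: input=1 -> V=14
t=11: input=2 -> V=0 FIRE
t=12: input=3 -> V=0 FIRE

Answer: 1 3 5 6 11 12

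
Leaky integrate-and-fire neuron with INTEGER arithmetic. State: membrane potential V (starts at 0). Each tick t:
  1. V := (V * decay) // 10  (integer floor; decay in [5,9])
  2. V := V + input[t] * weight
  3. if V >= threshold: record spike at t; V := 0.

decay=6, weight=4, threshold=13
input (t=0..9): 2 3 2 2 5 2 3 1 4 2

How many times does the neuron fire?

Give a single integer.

t=0: input=2 -> V=8
t=1: input=3 -> V=0 FIRE
t=2: input=2 -> V=8
t=3: input=2 -> V=12
t=4: input=5 -> V=0 FIRE
t=5: input=2 -> V=8
t=6: input=3 -> V=0 FIRE
t=7: input=1 -> V=4
t=8: input=4 -> V=0 FIRE
t=9: input=2 -> V=8

Answer: 4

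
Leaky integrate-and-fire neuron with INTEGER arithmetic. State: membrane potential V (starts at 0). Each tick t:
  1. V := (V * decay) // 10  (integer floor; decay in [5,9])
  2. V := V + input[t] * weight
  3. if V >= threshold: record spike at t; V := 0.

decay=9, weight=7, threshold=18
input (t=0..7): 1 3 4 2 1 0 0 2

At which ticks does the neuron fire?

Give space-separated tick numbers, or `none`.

t=0: input=1 -> V=7
t=1: input=3 -> V=0 FIRE
t=2: input=4 -> V=0 FIRE
t=3: input=2 -> V=14
t=4: input=1 -> V=0 FIRE
t=5: input=0 -> V=0
t=6: input=0 -> V=0
t=7: input=2 -> V=14

Answer: 1 2 4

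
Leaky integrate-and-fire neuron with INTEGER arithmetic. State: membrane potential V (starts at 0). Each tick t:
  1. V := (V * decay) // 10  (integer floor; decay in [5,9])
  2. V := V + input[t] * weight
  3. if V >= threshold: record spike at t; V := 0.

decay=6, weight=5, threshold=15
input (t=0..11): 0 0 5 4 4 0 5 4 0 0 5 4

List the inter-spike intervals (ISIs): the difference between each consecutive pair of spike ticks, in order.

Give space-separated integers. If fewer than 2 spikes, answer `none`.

Answer: 1 1 2 1 3 1

Derivation:
t=0: input=0 -> V=0
t=1: input=0 -> V=0
t=2: input=5 -> V=0 FIRE
t=3: input=4 -> V=0 FIRE
t=4: input=4 -> V=0 FIRE
t=5: input=0 -> V=0
t=6: input=5 -> V=0 FIRE
t=7: input=4 -> V=0 FIRE
t=8: input=0 -> V=0
t=9: input=0 -> V=0
t=10: input=5 -> V=0 FIRE
t=11: input=4 -> V=0 FIRE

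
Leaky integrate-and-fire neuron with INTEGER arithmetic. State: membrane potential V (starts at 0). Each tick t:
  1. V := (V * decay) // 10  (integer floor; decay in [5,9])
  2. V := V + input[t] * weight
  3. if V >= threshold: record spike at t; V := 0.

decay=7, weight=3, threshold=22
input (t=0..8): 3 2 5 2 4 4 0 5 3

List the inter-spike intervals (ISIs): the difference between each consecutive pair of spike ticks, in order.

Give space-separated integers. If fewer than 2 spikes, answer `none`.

Answer: 3

Derivation:
t=0: input=3 -> V=9
t=1: input=2 -> V=12
t=2: input=5 -> V=0 FIRE
t=3: input=2 -> V=6
t=4: input=4 -> V=16
t=5: input=4 -> V=0 FIRE
t=6: input=0 -> V=0
t=7: input=5 -> V=15
t=8: input=3 -> V=19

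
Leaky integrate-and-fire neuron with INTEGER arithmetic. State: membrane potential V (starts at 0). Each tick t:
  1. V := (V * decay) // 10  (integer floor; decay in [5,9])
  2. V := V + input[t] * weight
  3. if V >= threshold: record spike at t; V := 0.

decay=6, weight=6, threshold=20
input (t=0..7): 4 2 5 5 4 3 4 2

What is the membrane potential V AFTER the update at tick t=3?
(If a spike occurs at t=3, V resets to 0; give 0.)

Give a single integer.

t=0: input=4 -> V=0 FIRE
t=1: input=2 -> V=12
t=2: input=5 -> V=0 FIRE
t=3: input=5 -> V=0 FIRE
t=4: input=4 -> V=0 FIRE
t=5: input=3 -> V=18
t=6: input=4 -> V=0 FIRE
t=7: input=2 -> V=12

Answer: 0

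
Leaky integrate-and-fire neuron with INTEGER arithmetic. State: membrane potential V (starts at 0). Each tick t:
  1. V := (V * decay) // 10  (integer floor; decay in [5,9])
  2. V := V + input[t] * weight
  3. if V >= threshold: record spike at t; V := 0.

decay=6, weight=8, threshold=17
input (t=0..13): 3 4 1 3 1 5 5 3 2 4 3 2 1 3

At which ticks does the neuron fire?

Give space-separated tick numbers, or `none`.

Answer: 0 1 3 5 6 7 9 10 12 13

Derivation:
t=0: input=3 -> V=0 FIRE
t=1: input=4 -> V=0 FIRE
t=2: input=1 -> V=8
t=3: input=3 -> V=0 FIRE
t=4: input=1 -> V=8
t=5: input=5 -> V=0 FIRE
t=6: input=5 -> V=0 FIRE
t=7: input=3 -> V=0 FIRE
t=8: input=2 -> V=16
t=9: input=4 -> V=0 FIRE
t=10: input=3 -> V=0 FIRE
t=11: input=2 -> V=16
t=12: input=1 -> V=0 FIRE
t=13: input=3 -> V=0 FIRE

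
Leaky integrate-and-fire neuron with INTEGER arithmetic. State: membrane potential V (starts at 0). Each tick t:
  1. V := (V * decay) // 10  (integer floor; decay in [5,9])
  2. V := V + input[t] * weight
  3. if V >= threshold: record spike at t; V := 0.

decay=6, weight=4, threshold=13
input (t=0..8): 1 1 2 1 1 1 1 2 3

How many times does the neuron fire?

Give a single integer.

t=0: input=1 -> V=4
t=1: input=1 -> V=6
t=2: input=2 -> V=11
t=3: input=1 -> V=10
t=4: input=1 -> V=10
t=5: input=1 -> V=10
t=6: input=1 -> V=10
t=7: input=2 -> V=0 FIRE
t=8: input=3 -> V=12

Answer: 1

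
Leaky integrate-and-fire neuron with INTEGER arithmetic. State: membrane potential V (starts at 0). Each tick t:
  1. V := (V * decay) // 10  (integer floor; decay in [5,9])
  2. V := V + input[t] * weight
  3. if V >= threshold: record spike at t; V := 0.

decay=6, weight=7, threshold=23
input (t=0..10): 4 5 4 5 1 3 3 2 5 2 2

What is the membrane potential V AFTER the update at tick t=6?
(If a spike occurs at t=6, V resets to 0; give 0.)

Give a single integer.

Answer: 21

Derivation:
t=0: input=4 -> V=0 FIRE
t=1: input=5 -> V=0 FIRE
t=2: input=4 -> V=0 FIRE
t=3: input=5 -> V=0 FIRE
t=4: input=1 -> V=7
t=5: input=3 -> V=0 FIRE
t=6: input=3 -> V=21
t=7: input=2 -> V=0 FIRE
t=8: input=5 -> V=0 FIRE
t=9: input=2 -> V=14
t=10: input=2 -> V=22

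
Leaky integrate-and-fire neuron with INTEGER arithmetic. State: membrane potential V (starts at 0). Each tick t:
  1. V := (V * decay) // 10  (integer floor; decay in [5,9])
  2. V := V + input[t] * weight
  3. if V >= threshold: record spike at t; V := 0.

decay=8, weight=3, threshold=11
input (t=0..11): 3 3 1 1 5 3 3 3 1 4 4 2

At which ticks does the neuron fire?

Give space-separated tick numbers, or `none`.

Answer: 1 4 6 9 10

Derivation:
t=0: input=3 -> V=9
t=1: input=3 -> V=0 FIRE
t=2: input=1 -> V=3
t=3: input=1 -> V=5
t=4: input=5 -> V=0 FIRE
t=5: input=3 -> V=9
t=6: input=3 -> V=0 FIRE
t=7: input=3 -> V=9
t=8: input=1 -> V=10
t=9: input=4 -> V=0 FIRE
t=10: input=4 -> V=0 FIRE
t=11: input=2 -> V=6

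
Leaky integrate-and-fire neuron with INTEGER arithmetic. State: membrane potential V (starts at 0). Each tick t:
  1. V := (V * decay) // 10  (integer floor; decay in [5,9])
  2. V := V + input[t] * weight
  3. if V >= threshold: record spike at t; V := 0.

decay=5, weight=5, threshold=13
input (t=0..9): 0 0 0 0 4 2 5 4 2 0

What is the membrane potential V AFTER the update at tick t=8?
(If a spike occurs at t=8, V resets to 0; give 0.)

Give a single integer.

t=0: input=0 -> V=0
t=1: input=0 -> V=0
t=2: input=0 -> V=0
t=3: input=0 -> V=0
t=4: input=4 -> V=0 FIRE
t=5: input=2 -> V=10
t=6: input=5 -> V=0 FIRE
t=7: input=4 -> V=0 FIRE
t=8: input=2 -> V=10
t=9: input=0 -> V=5

Answer: 10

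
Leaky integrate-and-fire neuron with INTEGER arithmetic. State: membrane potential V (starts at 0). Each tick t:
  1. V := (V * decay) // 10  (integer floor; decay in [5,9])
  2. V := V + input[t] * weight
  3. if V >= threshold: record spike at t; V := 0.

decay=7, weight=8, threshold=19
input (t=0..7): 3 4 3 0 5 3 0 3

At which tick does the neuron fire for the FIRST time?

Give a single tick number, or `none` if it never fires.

t=0: input=3 -> V=0 FIRE
t=1: input=4 -> V=0 FIRE
t=2: input=3 -> V=0 FIRE
t=3: input=0 -> V=0
t=4: input=5 -> V=0 FIRE
t=5: input=3 -> V=0 FIRE
t=6: input=0 -> V=0
t=7: input=3 -> V=0 FIRE

Answer: 0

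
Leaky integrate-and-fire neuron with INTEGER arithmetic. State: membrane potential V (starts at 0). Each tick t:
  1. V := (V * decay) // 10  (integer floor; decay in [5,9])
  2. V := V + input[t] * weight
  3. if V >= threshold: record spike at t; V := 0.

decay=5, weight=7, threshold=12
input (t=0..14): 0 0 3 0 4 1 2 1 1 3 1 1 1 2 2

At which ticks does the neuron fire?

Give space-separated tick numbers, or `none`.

Answer: 2 4 6 9 12 13 14

Derivation:
t=0: input=0 -> V=0
t=1: input=0 -> V=0
t=2: input=3 -> V=0 FIRE
t=3: input=0 -> V=0
t=4: input=4 -> V=0 FIRE
t=5: input=1 -> V=7
t=6: input=2 -> V=0 FIRE
t=7: input=1 -> V=7
t=8: input=1 -> V=10
t=9: input=3 -> V=0 FIRE
t=10: input=1 -> V=7
t=11: input=1 -> V=10
t=12: input=1 -> V=0 FIRE
t=13: input=2 -> V=0 FIRE
t=14: input=2 -> V=0 FIRE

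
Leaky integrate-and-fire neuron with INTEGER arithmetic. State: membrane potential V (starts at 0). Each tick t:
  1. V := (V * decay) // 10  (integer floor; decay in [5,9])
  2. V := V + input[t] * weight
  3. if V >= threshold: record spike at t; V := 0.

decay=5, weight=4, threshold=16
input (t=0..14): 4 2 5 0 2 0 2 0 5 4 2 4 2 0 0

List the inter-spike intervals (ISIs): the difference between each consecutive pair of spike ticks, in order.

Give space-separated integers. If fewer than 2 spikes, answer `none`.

Answer: 2 6 1 2

Derivation:
t=0: input=4 -> V=0 FIRE
t=1: input=2 -> V=8
t=2: input=5 -> V=0 FIRE
t=3: input=0 -> V=0
t=4: input=2 -> V=8
t=5: input=0 -> V=4
t=6: input=2 -> V=10
t=7: input=0 -> V=5
t=8: input=5 -> V=0 FIRE
t=9: input=4 -> V=0 FIRE
t=10: input=2 -> V=8
t=11: input=4 -> V=0 FIRE
t=12: input=2 -> V=8
t=13: input=0 -> V=4
t=14: input=0 -> V=2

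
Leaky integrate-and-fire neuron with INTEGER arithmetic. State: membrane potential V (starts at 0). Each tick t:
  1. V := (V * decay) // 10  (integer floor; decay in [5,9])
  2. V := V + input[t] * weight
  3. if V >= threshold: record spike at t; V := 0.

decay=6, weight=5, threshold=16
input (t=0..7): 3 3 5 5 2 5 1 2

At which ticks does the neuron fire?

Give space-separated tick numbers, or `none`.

Answer: 1 2 3 5

Derivation:
t=0: input=3 -> V=15
t=1: input=3 -> V=0 FIRE
t=2: input=5 -> V=0 FIRE
t=3: input=5 -> V=0 FIRE
t=4: input=2 -> V=10
t=5: input=5 -> V=0 FIRE
t=6: input=1 -> V=5
t=7: input=2 -> V=13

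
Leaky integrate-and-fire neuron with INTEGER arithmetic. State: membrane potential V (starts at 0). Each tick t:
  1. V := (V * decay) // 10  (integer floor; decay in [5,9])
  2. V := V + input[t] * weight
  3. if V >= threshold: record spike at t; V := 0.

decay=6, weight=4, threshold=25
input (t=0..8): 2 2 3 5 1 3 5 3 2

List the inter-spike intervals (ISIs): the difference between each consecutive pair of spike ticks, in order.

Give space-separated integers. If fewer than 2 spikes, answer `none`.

t=0: input=2 -> V=8
t=1: input=2 -> V=12
t=2: input=3 -> V=19
t=3: input=5 -> V=0 FIRE
t=4: input=1 -> V=4
t=5: input=3 -> V=14
t=6: input=5 -> V=0 FIRE
t=7: input=3 -> V=12
t=8: input=2 -> V=15

Answer: 3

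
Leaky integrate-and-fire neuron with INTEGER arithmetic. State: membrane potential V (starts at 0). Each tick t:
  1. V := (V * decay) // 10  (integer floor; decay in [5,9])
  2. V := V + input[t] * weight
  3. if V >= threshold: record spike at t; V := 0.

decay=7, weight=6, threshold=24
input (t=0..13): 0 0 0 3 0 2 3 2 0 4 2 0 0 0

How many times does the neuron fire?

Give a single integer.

t=0: input=0 -> V=0
t=1: input=0 -> V=0
t=2: input=0 -> V=0
t=3: input=3 -> V=18
t=4: input=0 -> V=12
t=5: input=2 -> V=20
t=6: input=3 -> V=0 FIRE
t=7: input=2 -> V=12
t=8: input=0 -> V=8
t=9: input=4 -> V=0 FIRE
t=10: input=2 -> V=12
t=11: input=0 -> V=8
t=12: input=0 -> V=5
t=13: input=0 -> V=3

Answer: 2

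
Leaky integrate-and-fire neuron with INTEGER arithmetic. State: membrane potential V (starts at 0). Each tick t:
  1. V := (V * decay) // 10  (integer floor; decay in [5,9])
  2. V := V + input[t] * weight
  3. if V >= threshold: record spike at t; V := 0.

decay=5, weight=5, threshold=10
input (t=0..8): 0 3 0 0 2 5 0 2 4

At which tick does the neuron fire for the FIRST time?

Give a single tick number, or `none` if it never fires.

t=0: input=0 -> V=0
t=1: input=3 -> V=0 FIRE
t=2: input=0 -> V=0
t=3: input=0 -> V=0
t=4: input=2 -> V=0 FIRE
t=5: input=5 -> V=0 FIRE
t=6: input=0 -> V=0
t=7: input=2 -> V=0 FIRE
t=8: input=4 -> V=0 FIRE

Answer: 1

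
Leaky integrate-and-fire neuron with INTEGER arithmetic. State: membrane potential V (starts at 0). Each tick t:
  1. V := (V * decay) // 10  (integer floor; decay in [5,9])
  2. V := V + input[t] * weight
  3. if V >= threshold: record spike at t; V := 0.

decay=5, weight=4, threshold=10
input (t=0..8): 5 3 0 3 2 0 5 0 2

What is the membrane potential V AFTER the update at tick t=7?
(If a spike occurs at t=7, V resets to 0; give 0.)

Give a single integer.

Answer: 0

Derivation:
t=0: input=5 -> V=0 FIRE
t=1: input=3 -> V=0 FIRE
t=2: input=0 -> V=0
t=3: input=3 -> V=0 FIRE
t=4: input=2 -> V=8
t=5: input=0 -> V=4
t=6: input=5 -> V=0 FIRE
t=7: input=0 -> V=0
t=8: input=2 -> V=8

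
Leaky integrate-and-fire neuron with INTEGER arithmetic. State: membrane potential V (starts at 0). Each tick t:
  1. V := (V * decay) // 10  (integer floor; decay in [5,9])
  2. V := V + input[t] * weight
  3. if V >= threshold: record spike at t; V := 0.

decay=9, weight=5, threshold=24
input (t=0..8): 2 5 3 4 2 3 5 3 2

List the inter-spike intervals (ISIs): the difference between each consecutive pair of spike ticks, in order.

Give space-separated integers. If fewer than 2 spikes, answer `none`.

t=0: input=2 -> V=10
t=1: input=5 -> V=0 FIRE
t=2: input=3 -> V=15
t=3: input=4 -> V=0 FIRE
t=4: input=2 -> V=10
t=5: input=3 -> V=0 FIRE
t=6: input=5 -> V=0 FIRE
t=7: input=3 -> V=15
t=8: input=2 -> V=23

Answer: 2 2 1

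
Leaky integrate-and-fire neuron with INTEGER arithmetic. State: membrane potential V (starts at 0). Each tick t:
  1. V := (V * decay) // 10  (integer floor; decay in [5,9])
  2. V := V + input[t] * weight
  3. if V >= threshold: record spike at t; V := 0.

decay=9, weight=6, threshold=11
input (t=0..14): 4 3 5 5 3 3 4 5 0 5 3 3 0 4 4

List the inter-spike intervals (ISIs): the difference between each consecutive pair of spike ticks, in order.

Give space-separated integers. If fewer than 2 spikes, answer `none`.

t=0: input=4 -> V=0 FIRE
t=1: input=3 -> V=0 FIRE
t=2: input=5 -> V=0 FIRE
t=3: input=5 -> V=0 FIRE
t=4: input=3 -> V=0 FIRE
t=5: input=3 -> V=0 FIRE
t=6: input=4 -> V=0 FIRE
t=7: input=5 -> V=0 FIRE
t=8: input=0 -> V=0
t=9: input=5 -> V=0 FIRE
t=10: input=3 -> V=0 FIRE
t=11: input=3 -> V=0 FIRE
t=12: input=0 -> V=0
t=13: input=4 -> V=0 FIRE
t=14: input=4 -> V=0 FIRE

Answer: 1 1 1 1 1 1 1 2 1 1 2 1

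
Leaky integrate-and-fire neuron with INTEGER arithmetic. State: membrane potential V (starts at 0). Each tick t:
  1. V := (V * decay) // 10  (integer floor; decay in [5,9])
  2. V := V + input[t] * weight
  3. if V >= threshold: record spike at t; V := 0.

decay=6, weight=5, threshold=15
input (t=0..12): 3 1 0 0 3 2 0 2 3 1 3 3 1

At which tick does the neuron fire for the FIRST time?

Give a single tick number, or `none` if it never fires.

Answer: 0

Derivation:
t=0: input=3 -> V=0 FIRE
t=1: input=1 -> V=5
t=2: input=0 -> V=3
t=3: input=0 -> V=1
t=4: input=3 -> V=0 FIRE
t=5: input=2 -> V=10
t=6: input=0 -> V=6
t=7: input=2 -> V=13
t=8: input=3 -> V=0 FIRE
t=9: input=1 -> V=5
t=10: input=3 -> V=0 FIRE
t=11: input=3 -> V=0 FIRE
t=12: input=1 -> V=5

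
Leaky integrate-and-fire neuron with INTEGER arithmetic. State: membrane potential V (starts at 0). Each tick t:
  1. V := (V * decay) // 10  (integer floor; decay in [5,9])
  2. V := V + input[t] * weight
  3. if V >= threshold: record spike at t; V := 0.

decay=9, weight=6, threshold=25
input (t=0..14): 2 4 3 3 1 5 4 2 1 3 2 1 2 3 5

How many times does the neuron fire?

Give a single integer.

t=0: input=2 -> V=12
t=1: input=4 -> V=0 FIRE
t=2: input=3 -> V=18
t=3: input=3 -> V=0 FIRE
t=4: input=1 -> V=6
t=5: input=5 -> V=0 FIRE
t=6: input=4 -> V=24
t=7: input=2 -> V=0 FIRE
t=8: input=1 -> V=6
t=9: input=3 -> V=23
t=10: input=2 -> V=0 FIRE
t=11: input=1 -> V=6
t=12: input=2 -> V=17
t=13: input=3 -> V=0 FIRE
t=14: input=5 -> V=0 FIRE

Answer: 7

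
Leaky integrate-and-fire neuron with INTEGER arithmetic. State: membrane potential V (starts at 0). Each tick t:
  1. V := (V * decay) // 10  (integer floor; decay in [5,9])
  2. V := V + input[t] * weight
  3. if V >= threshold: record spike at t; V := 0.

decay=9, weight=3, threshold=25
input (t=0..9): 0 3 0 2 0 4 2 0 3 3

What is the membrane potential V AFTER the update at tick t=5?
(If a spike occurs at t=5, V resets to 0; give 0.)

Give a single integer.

t=0: input=0 -> V=0
t=1: input=3 -> V=9
t=2: input=0 -> V=8
t=3: input=2 -> V=13
t=4: input=0 -> V=11
t=5: input=4 -> V=21
t=6: input=2 -> V=24
t=7: input=0 -> V=21
t=8: input=3 -> V=0 FIRE
t=9: input=3 -> V=9

Answer: 21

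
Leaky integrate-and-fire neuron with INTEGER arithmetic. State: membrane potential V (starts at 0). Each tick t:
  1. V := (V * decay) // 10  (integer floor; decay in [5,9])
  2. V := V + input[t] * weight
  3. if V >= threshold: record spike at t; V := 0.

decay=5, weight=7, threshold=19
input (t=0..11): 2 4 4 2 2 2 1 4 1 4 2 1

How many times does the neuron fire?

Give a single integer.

t=0: input=2 -> V=14
t=1: input=4 -> V=0 FIRE
t=2: input=4 -> V=0 FIRE
t=3: input=2 -> V=14
t=4: input=2 -> V=0 FIRE
t=5: input=2 -> V=14
t=6: input=1 -> V=14
t=7: input=4 -> V=0 FIRE
t=8: input=1 -> V=7
t=9: input=4 -> V=0 FIRE
t=10: input=2 -> V=14
t=11: input=1 -> V=14

Answer: 5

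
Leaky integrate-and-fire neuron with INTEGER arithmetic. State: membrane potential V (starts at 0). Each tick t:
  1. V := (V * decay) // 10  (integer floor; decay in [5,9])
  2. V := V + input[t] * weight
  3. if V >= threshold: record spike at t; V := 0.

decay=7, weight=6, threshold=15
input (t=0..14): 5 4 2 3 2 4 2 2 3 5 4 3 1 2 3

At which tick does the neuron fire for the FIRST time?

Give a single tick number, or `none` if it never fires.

Answer: 0

Derivation:
t=0: input=5 -> V=0 FIRE
t=1: input=4 -> V=0 FIRE
t=2: input=2 -> V=12
t=3: input=3 -> V=0 FIRE
t=4: input=2 -> V=12
t=5: input=4 -> V=0 FIRE
t=6: input=2 -> V=12
t=7: input=2 -> V=0 FIRE
t=8: input=3 -> V=0 FIRE
t=9: input=5 -> V=0 FIRE
t=10: input=4 -> V=0 FIRE
t=11: input=3 -> V=0 FIRE
t=12: input=1 -> V=6
t=13: input=2 -> V=0 FIRE
t=14: input=3 -> V=0 FIRE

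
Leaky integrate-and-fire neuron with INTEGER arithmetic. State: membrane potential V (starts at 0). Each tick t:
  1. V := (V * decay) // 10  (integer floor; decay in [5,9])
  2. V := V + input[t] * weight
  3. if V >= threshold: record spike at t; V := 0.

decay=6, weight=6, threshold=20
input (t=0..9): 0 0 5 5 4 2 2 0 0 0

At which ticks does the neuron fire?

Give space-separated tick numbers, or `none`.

t=0: input=0 -> V=0
t=1: input=0 -> V=0
t=2: input=5 -> V=0 FIRE
t=3: input=5 -> V=0 FIRE
t=4: input=4 -> V=0 FIRE
t=5: input=2 -> V=12
t=6: input=2 -> V=19
t=7: input=0 -> V=11
t=8: input=0 -> V=6
t=9: input=0 -> V=3

Answer: 2 3 4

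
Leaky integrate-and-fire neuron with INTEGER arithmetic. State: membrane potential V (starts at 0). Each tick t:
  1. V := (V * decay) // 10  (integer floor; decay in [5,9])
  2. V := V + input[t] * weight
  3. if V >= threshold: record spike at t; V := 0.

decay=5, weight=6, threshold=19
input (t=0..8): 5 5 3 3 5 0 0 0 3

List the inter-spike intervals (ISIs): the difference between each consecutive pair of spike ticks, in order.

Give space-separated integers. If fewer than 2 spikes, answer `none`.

t=0: input=5 -> V=0 FIRE
t=1: input=5 -> V=0 FIRE
t=2: input=3 -> V=18
t=3: input=3 -> V=0 FIRE
t=4: input=5 -> V=0 FIRE
t=5: input=0 -> V=0
t=6: input=0 -> V=0
t=7: input=0 -> V=0
t=8: input=3 -> V=18

Answer: 1 2 1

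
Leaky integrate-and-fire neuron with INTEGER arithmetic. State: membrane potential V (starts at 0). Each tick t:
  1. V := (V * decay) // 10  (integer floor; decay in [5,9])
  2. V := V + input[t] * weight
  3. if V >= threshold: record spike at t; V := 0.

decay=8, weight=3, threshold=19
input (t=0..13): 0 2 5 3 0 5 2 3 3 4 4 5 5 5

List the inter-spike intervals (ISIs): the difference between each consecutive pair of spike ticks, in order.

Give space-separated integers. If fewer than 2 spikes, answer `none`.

t=0: input=0 -> V=0
t=1: input=2 -> V=6
t=2: input=5 -> V=0 FIRE
t=3: input=3 -> V=9
t=4: input=0 -> V=7
t=5: input=5 -> V=0 FIRE
t=6: input=2 -> V=6
t=7: input=3 -> V=13
t=8: input=3 -> V=0 FIRE
t=9: input=4 -> V=12
t=10: input=4 -> V=0 FIRE
t=11: input=5 -> V=15
t=12: input=5 -> V=0 FIRE
t=13: input=5 -> V=15

Answer: 3 3 2 2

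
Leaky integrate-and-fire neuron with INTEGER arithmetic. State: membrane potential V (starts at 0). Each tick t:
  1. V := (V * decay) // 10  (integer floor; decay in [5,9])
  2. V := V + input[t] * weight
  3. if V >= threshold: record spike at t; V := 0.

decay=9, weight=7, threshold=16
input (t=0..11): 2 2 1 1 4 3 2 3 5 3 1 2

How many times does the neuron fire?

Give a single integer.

Answer: 7

Derivation:
t=0: input=2 -> V=14
t=1: input=2 -> V=0 FIRE
t=2: input=1 -> V=7
t=3: input=1 -> V=13
t=4: input=4 -> V=0 FIRE
t=5: input=3 -> V=0 FIRE
t=6: input=2 -> V=14
t=7: input=3 -> V=0 FIRE
t=8: input=5 -> V=0 FIRE
t=9: input=3 -> V=0 FIRE
t=10: input=1 -> V=7
t=11: input=2 -> V=0 FIRE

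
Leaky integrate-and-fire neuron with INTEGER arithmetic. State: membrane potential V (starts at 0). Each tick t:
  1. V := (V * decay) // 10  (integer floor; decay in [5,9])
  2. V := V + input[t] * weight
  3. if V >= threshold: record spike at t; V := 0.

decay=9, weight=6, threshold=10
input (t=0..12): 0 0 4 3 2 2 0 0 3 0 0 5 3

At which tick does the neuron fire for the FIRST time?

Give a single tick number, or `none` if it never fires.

t=0: input=0 -> V=0
t=1: input=0 -> V=0
t=2: input=4 -> V=0 FIRE
t=3: input=3 -> V=0 FIRE
t=4: input=2 -> V=0 FIRE
t=5: input=2 -> V=0 FIRE
t=6: input=0 -> V=0
t=7: input=0 -> V=0
t=8: input=3 -> V=0 FIRE
t=9: input=0 -> V=0
t=10: input=0 -> V=0
t=11: input=5 -> V=0 FIRE
t=12: input=3 -> V=0 FIRE

Answer: 2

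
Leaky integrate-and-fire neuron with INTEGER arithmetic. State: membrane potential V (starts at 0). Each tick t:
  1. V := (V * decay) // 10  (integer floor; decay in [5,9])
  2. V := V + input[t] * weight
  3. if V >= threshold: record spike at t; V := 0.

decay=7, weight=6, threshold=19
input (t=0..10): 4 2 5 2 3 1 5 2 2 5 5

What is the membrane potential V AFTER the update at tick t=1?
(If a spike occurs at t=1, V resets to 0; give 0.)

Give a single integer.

t=0: input=4 -> V=0 FIRE
t=1: input=2 -> V=12
t=2: input=5 -> V=0 FIRE
t=3: input=2 -> V=12
t=4: input=3 -> V=0 FIRE
t=5: input=1 -> V=6
t=6: input=5 -> V=0 FIRE
t=7: input=2 -> V=12
t=8: input=2 -> V=0 FIRE
t=9: input=5 -> V=0 FIRE
t=10: input=5 -> V=0 FIRE

Answer: 12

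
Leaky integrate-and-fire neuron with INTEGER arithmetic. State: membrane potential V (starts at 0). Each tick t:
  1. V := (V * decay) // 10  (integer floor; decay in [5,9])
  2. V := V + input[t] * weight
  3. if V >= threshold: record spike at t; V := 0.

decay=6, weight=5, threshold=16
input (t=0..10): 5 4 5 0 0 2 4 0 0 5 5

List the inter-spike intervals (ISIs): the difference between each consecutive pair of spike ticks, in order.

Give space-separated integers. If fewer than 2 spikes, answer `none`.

t=0: input=5 -> V=0 FIRE
t=1: input=4 -> V=0 FIRE
t=2: input=5 -> V=0 FIRE
t=3: input=0 -> V=0
t=4: input=0 -> V=0
t=5: input=2 -> V=10
t=6: input=4 -> V=0 FIRE
t=7: input=0 -> V=0
t=8: input=0 -> V=0
t=9: input=5 -> V=0 FIRE
t=10: input=5 -> V=0 FIRE

Answer: 1 1 4 3 1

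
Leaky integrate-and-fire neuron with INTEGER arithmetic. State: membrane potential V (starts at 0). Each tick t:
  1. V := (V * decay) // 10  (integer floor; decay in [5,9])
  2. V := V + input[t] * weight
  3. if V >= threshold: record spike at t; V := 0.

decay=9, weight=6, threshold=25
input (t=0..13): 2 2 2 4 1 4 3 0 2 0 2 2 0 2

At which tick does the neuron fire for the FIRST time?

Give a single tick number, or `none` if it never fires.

Answer: 2

Derivation:
t=0: input=2 -> V=12
t=1: input=2 -> V=22
t=2: input=2 -> V=0 FIRE
t=3: input=4 -> V=24
t=4: input=1 -> V=0 FIRE
t=5: input=4 -> V=24
t=6: input=3 -> V=0 FIRE
t=7: input=0 -> V=0
t=8: input=2 -> V=12
t=9: input=0 -> V=10
t=10: input=2 -> V=21
t=11: input=2 -> V=0 FIRE
t=12: input=0 -> V=0
t=13: input=2 -> V=12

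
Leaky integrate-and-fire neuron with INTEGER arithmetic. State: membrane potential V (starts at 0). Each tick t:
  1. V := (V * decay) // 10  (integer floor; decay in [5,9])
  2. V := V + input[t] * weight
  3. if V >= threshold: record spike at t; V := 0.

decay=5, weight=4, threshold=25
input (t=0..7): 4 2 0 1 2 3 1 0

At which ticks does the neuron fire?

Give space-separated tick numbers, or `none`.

t=0: input=4 -> V=16
t=1: input=2 -> V=16
t=2: input=0 -> V=8
t=3: input=1 -> V=8
t=4: input=2 -> V=12
t=5: input=3 -> V=18
t=6: input=1 -> V=13
t=7: input=0 -> V=6

Answer: none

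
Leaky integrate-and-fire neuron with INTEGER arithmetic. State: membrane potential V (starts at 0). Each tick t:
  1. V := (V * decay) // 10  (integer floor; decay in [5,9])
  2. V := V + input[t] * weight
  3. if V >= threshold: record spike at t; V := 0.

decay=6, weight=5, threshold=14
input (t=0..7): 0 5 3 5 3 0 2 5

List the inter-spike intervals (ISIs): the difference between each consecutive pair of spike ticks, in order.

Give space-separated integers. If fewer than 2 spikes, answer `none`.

t=0: input=0 -> V=0
t=1: input=5 -> V=0 FIRE
t=2: input=3 -> V=0 FIRE
t=3: input=5 -> V=0 FIRE
t=4: input=3 -> V=0 FIRE
t=5: input=0 -> V=0
t=6: input=2 -> V=10
t=7: input=5 -> V=0 FIRE

Answer: 1 1 1 3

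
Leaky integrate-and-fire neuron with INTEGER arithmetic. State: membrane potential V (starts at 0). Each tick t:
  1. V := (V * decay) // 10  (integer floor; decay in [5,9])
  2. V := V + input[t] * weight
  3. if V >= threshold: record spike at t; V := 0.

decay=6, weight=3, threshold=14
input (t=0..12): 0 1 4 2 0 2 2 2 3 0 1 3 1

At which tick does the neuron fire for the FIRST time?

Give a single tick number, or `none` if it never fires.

Answer: 8

Derivation:
t=0: input=0 -> V=0
t=1: input=1 -> V=3
t=2: input=4 -> V=13
t=3: input=2 -> V=13
t=4: input=0 -> V=7
t=5: input=2 -> V=10
t=6: input=2 -> V=12
t=7: input=2 -> V=13
t=8: input=3 -> V=0 FIRE
t=9: input=0 -> V=0
t=10: input=1 -> V=3
t=11: input=3 -> V=10
t=12: input=1 -> V=9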